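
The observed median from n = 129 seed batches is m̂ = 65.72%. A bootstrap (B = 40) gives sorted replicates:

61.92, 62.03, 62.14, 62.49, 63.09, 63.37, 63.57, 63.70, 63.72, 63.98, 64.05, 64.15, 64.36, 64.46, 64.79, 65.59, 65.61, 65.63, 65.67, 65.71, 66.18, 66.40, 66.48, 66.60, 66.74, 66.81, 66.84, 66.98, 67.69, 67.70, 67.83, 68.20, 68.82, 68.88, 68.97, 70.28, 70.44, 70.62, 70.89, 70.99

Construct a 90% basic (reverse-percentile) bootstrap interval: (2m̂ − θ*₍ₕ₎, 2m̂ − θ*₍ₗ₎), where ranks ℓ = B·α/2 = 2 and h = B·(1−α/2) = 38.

Percentile endpoints at ranks 2 and 38: θ*₍2₎ = 62.03, θ*₍38₎ = 70.62.
Basic interval reflects these around m̂:
  lower = 2 × 65.72 − 70.62 = 60.82
  upper = 2 × 65.72 − 62.03 = 69.41

(60.82, 69.41)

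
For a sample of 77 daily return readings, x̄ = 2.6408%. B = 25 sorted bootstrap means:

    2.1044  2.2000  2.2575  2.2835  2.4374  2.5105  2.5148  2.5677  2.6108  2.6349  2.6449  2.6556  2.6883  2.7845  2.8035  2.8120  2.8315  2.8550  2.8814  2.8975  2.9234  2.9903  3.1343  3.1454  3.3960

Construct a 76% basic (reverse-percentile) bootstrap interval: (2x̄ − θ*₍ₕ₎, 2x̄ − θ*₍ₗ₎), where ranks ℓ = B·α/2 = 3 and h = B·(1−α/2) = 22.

(2.2913, 3.0241)

Percentile endpoints at ranks 3 and 22: θ*₍3₎ = 2.2575, θ*₍22₎ = 2.9903.
Basic interval reflects these around x̄:
  lower = 2 × 2.6408 − 2.9903 = 2.2913
  upper = 2 × 2.6408 − 2.2575 = 3.0241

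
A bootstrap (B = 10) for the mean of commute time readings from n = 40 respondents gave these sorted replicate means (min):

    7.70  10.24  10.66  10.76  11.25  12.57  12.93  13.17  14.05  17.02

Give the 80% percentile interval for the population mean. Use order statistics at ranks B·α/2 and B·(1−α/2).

(7.70, 14.05)

α = 0.20; lower rank = 10 × 0.100 = 1; upper rank = 10 × 0.900 = 9.
The 1st smallest replicate is 7.70; the 9th is 14.05.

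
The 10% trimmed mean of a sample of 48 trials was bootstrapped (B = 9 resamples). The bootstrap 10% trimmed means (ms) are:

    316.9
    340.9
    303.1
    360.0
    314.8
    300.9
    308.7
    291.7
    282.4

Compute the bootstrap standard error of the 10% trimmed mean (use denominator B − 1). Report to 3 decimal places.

Bootstrap SE is the standard deviation of the 9 replicate 10% trimmed means.
Mean of replicates: (316.9 + 340.9 + 303.1 + 360.0 + 314.8 + 300.9 + 308.7 + 291.7 + 282.4) / 9 = 2819.4000 / 9 = 313.2667
Sum of squared deviations: (+3.6333)² + (+27.6333)² + (−10.1667)² + (+46.7333)² + (+1.5333)² + (−12.3667)² + (−4.5667)² + (−21.5667)² + (−30.8667)² = 4658.1800
Variance = 4658.1800 / 8 = 582.2725
SE* = √582.2725

SE* = 24.130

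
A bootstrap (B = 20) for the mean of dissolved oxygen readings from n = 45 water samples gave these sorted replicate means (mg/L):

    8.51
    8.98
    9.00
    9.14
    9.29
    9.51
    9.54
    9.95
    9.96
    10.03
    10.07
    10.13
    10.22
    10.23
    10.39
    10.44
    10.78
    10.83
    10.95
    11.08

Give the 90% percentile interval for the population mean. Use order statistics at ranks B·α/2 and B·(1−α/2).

α = 0.10; lower rank = 20 × 0.050 = 1; upper rank = 20 × 0.950 = 19.
The 1st smallest replicate is 8.51; the 19th is 10.95.

(8.51, 10.95)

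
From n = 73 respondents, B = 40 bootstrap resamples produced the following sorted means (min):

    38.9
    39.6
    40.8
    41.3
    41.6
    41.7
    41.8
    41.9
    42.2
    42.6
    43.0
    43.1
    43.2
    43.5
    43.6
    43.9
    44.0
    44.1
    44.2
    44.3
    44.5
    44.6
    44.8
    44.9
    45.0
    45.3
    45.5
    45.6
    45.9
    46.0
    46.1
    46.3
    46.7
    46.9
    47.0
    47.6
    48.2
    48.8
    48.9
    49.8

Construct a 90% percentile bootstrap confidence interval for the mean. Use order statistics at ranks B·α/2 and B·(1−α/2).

(39.6, 48.8)

α = 0.10; lower rank = 40 × 0.050 = 2; upper rank = 40 × 0.950 = 38.
The 2nd smallest replicate is 39.6; the 38th is 48.8.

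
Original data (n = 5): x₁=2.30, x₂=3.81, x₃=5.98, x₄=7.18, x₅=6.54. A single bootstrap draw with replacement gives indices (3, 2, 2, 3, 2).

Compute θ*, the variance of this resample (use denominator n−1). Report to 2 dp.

Resample values: 5.98, 3.81, 3.81, 5.98, 3.81.
Mean = 4.6780; sum of squared deviations = 5.6507
s² = 5.6507 / 4 = 1.4127

θ* = 1.41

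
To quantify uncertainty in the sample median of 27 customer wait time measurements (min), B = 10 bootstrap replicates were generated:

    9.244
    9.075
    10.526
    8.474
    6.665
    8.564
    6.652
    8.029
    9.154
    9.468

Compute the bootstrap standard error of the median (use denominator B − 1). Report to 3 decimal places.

Bootstrap SE is the standard deviation of the 10 replicate medians.
Mean of replicates: (9.244 + 9.075 + 10.526 + 8.474 + 6.665 + 8.564 + 6.652 + 8.029 + 9.154 + 9.468) / 10 = 85.8510 / 10 = 8.5851
Sum of squared deviations: (+0.6589)² + (+0.4899)² + (+1.9409)² + (−0.1111)² + (−1.9201)² + (−0.0211)² + (−1.9331)² + (−0.5561)² + (+0.5689)² + (+0.8829)² = 13.2901
Variance = 13.2901 / 9 = 1.4767
SE* = √1.4767

SE* = 1.215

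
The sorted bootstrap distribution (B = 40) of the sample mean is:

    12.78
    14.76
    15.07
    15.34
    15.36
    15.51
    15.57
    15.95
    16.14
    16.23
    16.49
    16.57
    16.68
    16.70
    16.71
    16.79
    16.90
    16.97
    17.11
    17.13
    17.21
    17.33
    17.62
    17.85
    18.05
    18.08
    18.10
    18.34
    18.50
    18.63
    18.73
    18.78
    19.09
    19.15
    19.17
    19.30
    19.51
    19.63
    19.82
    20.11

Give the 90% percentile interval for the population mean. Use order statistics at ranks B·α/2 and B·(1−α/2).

α = 0.10; lower rank = 40 × 0.050 = 2; upper rank = 40 × 0.950 = 38.
The 2nd smallest replicate is 14.76; the 38th is 19.63.

(14.76, 19.63)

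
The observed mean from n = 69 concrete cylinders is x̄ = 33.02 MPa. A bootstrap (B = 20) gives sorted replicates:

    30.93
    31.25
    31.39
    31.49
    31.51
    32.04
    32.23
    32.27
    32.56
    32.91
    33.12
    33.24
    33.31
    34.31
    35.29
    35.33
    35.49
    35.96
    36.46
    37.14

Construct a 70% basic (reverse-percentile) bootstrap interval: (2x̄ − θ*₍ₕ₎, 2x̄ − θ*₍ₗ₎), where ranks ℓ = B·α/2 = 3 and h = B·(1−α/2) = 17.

(30.55, 34.65)

Percentile endpoints at ranks 3 and 17: θ*₍3₎ = 31.39, θ*₍17₎ = 35.49.
Basic interval reflects these around x̄:
  lower = 2 × 33.02 − 35.49 = 30.55
  upper = 2 × 33.02 − 31.39 = 34.65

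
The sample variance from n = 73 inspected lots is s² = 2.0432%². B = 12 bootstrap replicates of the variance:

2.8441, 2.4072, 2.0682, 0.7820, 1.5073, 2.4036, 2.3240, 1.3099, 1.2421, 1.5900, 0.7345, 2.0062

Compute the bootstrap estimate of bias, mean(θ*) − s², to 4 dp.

mean(θ*) = (2.8441 + 2.4072 + 2.0682 + 0.7820 + 1.5073 + 2.4036 + 2.3240 + 1.3099 + 1.2421 + 1.5900 + 0.7345 + 2.0062) / 12 = 1.76826
bias = 1.76826 − 2.0432

bias = −0.2749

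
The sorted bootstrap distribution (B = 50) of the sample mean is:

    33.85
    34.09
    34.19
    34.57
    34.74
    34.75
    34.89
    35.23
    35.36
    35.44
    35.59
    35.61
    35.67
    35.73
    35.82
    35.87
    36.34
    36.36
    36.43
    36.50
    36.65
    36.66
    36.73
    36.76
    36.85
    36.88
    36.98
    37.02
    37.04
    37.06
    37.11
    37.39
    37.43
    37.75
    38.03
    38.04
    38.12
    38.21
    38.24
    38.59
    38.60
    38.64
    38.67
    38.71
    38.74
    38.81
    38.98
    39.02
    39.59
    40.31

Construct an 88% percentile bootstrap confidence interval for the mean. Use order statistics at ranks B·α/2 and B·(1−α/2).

(34.19, 38.98)

α = 0.12; lower rank = 50 × 0.060 = 3; upper rank = 50 × 0.940 = 47.
The 3rd smallest replicate is 34.19; the 47th is 38.98.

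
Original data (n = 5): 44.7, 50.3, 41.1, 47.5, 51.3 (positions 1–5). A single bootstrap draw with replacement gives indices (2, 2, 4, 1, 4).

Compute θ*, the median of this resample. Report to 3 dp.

θ* = 47.500

Resample values: 50.3, 50.3, 47.5, 44.7, 47.5.
Sorted: 44.7, 47.5, 47.5, 50.3, 50.3
Median = middle value = 47.500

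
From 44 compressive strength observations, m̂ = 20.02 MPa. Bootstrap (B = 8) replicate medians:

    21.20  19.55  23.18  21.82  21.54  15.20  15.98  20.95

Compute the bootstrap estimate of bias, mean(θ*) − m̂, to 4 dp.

mean(θ*) = (21.20 + 19.55 + 23.18 + 21.82 + 21.54 + 15.20 + 15.98 + 20.95) / 8 = 19.92750
bias = 19.92750 − 20.02

bias = −0.0925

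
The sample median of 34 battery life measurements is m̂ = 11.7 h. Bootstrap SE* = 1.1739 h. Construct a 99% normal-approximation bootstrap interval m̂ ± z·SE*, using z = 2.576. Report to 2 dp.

(8.68, 14.72)

Margin = 2.576 × 1.1739 = 3.024
Interval: 11.7 ± 3.024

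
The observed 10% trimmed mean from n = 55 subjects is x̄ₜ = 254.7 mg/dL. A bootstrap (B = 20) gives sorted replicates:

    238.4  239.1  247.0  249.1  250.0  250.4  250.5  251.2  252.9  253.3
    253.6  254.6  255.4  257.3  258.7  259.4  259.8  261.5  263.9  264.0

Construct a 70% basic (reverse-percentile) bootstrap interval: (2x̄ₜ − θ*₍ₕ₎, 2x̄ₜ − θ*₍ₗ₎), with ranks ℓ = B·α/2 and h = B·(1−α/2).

Percentile endpoints at ranks 3 and 17: θ*₍3₎ = 247.0, θ*₍17₎ = 259.8.
Basic interval reflects these around x̄ₜ:
  lower = 2 × 254.7 − 259.8 = 249.6
  upper = 2 × 254.7 − 247.0 = 262.4

(249.6, 262.4)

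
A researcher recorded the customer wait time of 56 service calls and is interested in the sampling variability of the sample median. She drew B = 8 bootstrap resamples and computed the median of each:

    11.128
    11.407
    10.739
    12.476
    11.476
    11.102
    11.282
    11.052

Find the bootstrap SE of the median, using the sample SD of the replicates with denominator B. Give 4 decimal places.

SE* = 0.4825

Bootstrap SE is the standard deviation of the 8 replicate medians.
Mean of replicates: (11.128 + 11.407 + 10.739 + 12.476 + 11.476 + 11.102 + 11.282 + 11.052) / 8 = 90.66200 / 8 = 11.33275
Sum of squared deviations: (−0.20475)² + (+0.07425)² + (−0.59375)² + (+1.14325)² + (+0.14325)² + (−0.23075)² + (−0.05075)² + (−0.28075)² = 1.86216
Variance = 1.86216 / 8 = 0.23277
SE* = √0.23277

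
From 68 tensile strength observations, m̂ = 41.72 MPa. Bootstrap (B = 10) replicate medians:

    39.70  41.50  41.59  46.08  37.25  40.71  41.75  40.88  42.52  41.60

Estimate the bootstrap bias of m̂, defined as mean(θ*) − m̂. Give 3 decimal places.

mean(θ*) = (39.70 + 41.50 + 41.59 + 46.08 + 37.25 + 40.71 + 41.75 + 40.88 + 42.52 + 41.60) / 10 = 41.3580
bias = 41.3580 − 41.72

bias = −0.362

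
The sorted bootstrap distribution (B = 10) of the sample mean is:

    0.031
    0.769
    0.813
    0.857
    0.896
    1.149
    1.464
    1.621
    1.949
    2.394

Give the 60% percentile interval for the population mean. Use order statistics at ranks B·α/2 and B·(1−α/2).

α = 0.40; lower rank = 10 × 0.200 = 2; upper rank = 10 × 0.800 = 8.
The 2nd smallest replicate is 0.769; the 8th is 1.621.

(0.769, 1.621)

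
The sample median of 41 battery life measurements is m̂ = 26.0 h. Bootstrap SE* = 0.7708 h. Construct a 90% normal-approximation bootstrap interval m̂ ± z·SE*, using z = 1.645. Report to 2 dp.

(24.73, 27.27)

Margin = 1.645 × 0.7708 = 1.268
Interval: 26.0 ± 1.268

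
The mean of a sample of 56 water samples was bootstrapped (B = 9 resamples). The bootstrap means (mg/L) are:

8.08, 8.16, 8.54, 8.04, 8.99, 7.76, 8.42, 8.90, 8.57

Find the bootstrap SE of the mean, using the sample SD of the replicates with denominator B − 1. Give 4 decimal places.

Bootstrap SE is the standard deviation of the 9 replicate means.
Mean of replicates: (8.08 + 8.16 + 8.54 + 8.04 + 8.99 + 7.76 + 8.42 + 8.90 + 8.57) / 9 = 75.46000 / 9 = 8.38444
Sum of squared deviations: (−0.30444)² + (−0.22444)² + (+0.15556)² + (−0.34444)² + (+0.60556)² + (−0.62444)² + (+0.03556)² + (+0.51556)² + (+0.18556)² = 1.34402
Variance = 1.34402 / 8 = 0.16800
SE* = √0.16800

SE* = 0.4099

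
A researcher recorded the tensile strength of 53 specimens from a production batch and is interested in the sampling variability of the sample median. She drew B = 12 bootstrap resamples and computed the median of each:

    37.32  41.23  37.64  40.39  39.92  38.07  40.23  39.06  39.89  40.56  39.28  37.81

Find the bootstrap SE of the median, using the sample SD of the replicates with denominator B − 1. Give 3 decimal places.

SE* = 1.299

Bootstrap SE is the standard deviation of the 12 replicate medians.
Mean of replicates: (37.32 + 41.23 + 37.64 + 40.39 + 39.92 + 38.07 + 40.23 + 39.06 + 39.89 + 40.56 + 39.28 + 37.81) / 12 = 471.4000 / 12 = 39.2833
Sum of squared deviations: (−1.9633)² + (+1.9467)² + (−1.6433)² + (+1.1067)² + (+0.6367)² + (−1.2133)² + (+0.9467)² + (−0.2233)² + (+0.6067)² + (+1.2767)² + (−0.0033)² + (−1.4733)² = 18.5617
Variance = 18.5617 / 11 = 1.6874
SE* = √1.6874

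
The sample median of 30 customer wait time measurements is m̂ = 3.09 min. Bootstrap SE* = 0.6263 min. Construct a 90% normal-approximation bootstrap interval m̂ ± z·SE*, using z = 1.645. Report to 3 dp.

Margin = 1.645 × 0.6263 = 1.0303
Interval: 3.09 ± 1.0303

(2.060, 4.120)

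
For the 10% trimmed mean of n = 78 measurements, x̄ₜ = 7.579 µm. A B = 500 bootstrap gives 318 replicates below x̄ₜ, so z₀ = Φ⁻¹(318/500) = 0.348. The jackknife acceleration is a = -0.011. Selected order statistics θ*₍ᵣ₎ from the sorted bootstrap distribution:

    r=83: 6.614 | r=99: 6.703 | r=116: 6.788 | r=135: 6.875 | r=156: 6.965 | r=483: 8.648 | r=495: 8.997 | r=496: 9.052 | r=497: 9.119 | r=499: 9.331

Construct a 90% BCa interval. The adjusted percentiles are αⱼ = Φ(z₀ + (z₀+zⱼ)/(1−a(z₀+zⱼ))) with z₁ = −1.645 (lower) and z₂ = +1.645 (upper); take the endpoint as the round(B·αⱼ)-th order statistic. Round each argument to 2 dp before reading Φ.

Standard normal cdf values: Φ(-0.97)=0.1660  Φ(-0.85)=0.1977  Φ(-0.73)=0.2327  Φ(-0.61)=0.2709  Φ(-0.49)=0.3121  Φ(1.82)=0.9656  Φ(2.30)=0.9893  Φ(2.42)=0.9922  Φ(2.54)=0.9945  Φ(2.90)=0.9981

(6.614, 8.997)

Lower: z₀ + z₁ = 0.348 + (-1.645) = -1.297; 1 − a(z₀+z₁) = 1 − (-0.011)(-1.297) = 0.9857; argument = 0.348 + (-1.297)/0.9857 = -0.9678 → -0.97.
α₁ = Φ(-0.97) = 0.1660; rank = round(500 × 0.1660) = 83; θ*₍83₎ = 6.614.
Upper: z₀ + z₂ = 1.993; 1 − a(z₀+z₂) = 1.0219; argument = 2.2982 → 2.30; α₂ = 0.9893; rank = 495; θ*₍495₎ = 8.997.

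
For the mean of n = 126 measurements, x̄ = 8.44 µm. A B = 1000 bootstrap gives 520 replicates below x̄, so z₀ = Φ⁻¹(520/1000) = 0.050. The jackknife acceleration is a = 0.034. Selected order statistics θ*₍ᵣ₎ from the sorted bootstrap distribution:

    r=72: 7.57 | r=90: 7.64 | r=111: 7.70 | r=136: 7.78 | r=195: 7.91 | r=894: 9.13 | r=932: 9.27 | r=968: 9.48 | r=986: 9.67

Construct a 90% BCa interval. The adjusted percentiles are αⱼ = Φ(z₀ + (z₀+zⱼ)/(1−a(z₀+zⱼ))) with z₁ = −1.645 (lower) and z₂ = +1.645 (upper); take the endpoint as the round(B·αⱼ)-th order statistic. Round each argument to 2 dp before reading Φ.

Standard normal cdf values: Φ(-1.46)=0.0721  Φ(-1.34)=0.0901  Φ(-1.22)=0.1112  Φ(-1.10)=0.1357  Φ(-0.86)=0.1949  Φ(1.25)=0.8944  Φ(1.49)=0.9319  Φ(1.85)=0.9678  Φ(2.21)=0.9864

(7.57, 9.48)

Lower: z₀ + z₁ = 0.050 + (-1.645) = -1.595; 1 − a(z₀+z₁) = 1 − (0.034)(-1.595) = 1.0542; argument = 0.050 + (-1.595)/1.0542 = -1.4630 → -1.46.
α₁ = Φ(-1.46) = 0.0721; rank = round(1000 × 0.0721) = 72; θ*₍72₎ = 7.57.
Upper: z₀ + z₂ = 1.695; 1 − a(z₀+z₂) = 0.9424; argument = 1.8487 → 1.85; α₂ = 0.9678; rank = 968; θ*₍968₎ = 9.48.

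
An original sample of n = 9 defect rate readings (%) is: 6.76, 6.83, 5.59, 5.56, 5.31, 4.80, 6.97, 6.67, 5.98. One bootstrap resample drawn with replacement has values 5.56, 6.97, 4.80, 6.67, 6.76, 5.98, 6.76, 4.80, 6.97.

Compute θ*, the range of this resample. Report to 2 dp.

Range = 6.97 − 4.80 = 2.17

θ* = 2.17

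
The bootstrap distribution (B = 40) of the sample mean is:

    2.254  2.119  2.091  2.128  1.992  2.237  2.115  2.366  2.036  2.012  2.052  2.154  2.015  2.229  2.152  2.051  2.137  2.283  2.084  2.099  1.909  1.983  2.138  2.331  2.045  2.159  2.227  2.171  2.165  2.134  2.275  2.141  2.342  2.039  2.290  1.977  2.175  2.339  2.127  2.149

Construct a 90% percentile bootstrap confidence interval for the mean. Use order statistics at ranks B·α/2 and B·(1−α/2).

(1.977, 2.339)

Sorted replicates: 1.909, 1.977, 1.983, 1.992, 2.012, 2.015, 2.036, 2.039, 2.045, 2.051, 2.052, 2.084, 2.091, 2.099, 2.115, 2.119, 2.127, 2.128, 2.134, 2.137, 2.138, 2.141, 2.149, 2.152, 2.154, 2.159, 2.165, 2.171, 2.175, 2.227, 2.229, 2.237, 2.254, 2.275, 2.283, 2.290, 2.331, 2.339, 2.342, 2.366
α = 0.10; lower rank = 40 × 0.050 = 2; upper rank = 40 × 0.950 = 38.
The 2nd smallest replicate is 1.977; the 38th is 2.339.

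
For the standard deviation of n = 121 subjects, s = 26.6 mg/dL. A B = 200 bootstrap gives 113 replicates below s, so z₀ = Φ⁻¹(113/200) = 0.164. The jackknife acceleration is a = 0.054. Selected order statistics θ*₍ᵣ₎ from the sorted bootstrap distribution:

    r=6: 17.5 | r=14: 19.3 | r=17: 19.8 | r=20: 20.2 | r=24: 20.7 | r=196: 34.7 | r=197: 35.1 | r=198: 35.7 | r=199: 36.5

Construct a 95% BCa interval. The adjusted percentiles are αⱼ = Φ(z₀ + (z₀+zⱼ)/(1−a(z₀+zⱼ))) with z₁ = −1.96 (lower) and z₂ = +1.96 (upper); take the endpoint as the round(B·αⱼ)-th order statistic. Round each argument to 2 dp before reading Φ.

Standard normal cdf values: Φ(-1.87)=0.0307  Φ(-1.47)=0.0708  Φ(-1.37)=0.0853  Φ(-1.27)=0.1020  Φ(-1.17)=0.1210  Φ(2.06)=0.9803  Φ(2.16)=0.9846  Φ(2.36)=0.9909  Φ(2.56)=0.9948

(19.3, 36.5)

Lower: z₀ + z₁ = 0.164 + (-1.960) = -1.796; 1 − a(z₀+z₁) = 1 − (0.054)(-1.796) = 1.0970; argument = 0.164 + (-1.796)/1.0970 = -1.4732 → -1.47.
α₁ = Φ(-1.47) = 0.0708; rank = round(200 × 0.0708) = 14; θ*₍14₎ = 19.3.
Upper: z₀ + z₂ = 2.124; 1 − a(z₀+z₂) = 0.8853; argument = 2.5632 → 2.56; α₂ = 0.9948; rank = 199; θ*₍199₎ = 36.5.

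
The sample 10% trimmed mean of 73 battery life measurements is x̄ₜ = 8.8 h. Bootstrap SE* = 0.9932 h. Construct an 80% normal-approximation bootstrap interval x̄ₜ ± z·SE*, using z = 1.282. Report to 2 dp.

Margin = 1.282 × 0.9932 = 1.273
Interval: 8.8 ± 1.273

(7.53, 10.07)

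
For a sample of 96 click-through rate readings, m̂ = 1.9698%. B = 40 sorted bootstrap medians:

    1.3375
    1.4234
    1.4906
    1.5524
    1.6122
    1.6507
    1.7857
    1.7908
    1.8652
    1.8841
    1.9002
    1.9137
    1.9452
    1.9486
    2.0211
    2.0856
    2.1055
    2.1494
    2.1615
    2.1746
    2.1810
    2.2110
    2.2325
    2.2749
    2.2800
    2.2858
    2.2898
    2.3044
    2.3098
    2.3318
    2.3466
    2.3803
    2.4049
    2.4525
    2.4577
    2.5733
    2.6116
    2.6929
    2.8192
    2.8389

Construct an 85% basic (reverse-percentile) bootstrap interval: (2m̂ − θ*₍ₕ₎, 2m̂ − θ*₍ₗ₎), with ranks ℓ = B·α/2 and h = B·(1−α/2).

Percentile endpoints at ranks 3 and 37: θ*₍3₎ = 1.4906, θ*₍37₎ = 2.6116.
Basic interval reflects these around m̂:
  lower = 2 × 1.9698 − 2.6116 = 1.3280
  upper = 2 × 1.9698 − 1.4906 = 2.4490

(1.3280, 2.4490)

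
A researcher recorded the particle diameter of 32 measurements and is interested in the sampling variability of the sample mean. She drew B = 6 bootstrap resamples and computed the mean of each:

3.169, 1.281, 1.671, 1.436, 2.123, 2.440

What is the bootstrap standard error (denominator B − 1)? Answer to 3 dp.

SE* = 0.709

Bootstrap SE is the standard deviation of the 6 replicate means.
Mean of replicates: (3.169 + 1.281 + 1.671 + 1.436 + 2.123 + 2.440) / 6 = 12.1200 / 6 = 2.0200
Sum of squared deviations: (+1.1490)² + (−0.7390)² + (−0.3490)² + (−0.5840)² + (+0.1030)² + (+0.4200)² = 2.5162
Variance = 2.5162 / 5 = 0.5032
SE* = √0.5032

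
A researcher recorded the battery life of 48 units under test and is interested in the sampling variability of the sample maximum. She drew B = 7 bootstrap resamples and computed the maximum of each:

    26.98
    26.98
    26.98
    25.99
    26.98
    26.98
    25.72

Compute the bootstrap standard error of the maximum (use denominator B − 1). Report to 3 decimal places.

Bootstrap SE is the standard deviation of the 7 replicate maximums.
Mean of replicates: (26.98 + 26.98 + 26.98 + 25.99 + 26.98 + 26.98 + 25.72) / 7 = 186.6100 / 7 = 26.6586
Sum of squared deviations: (+0.3214)² + (+0.3214)² + (+0.3214)² + (−0.6686)² + (+0.3214)² + (+0.3214)² + (−0.9386)² = 1.8445
Variance = 1.8445 / 6 = 0.3074
SE* = √0.3074

SE* = 0.554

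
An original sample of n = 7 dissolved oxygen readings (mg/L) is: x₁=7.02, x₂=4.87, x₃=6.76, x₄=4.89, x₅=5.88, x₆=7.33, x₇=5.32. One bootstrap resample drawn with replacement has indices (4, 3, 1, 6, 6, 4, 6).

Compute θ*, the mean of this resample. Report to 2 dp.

Resample values: 4.89, 6.76, 7.02, 7.33, 7.33, 4.89, 7.33.
Mean = (4.89 + 6.76 + 7.02 + 7.33 + 7.33 + 4.89 + 7.33) / 7 = 45.550 / 7 = 6.51

θ* = 6.51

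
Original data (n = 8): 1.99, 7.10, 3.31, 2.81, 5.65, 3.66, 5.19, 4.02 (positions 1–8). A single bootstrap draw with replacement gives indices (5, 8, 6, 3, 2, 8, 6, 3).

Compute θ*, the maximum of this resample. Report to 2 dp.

θ* = 7.10

Resample values: 5.65, 4.02, 3.66, 3.31, 7.10, 4.02, 3.66, 3.31.
Maximum = 7.10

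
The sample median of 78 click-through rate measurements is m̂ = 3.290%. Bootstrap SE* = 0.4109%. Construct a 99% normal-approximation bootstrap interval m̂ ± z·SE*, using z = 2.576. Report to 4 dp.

(2.2315, 4.3485)

Margin = 2.576 × 0.4109 = 1.05848
Interval: 3.290 ± 1.05848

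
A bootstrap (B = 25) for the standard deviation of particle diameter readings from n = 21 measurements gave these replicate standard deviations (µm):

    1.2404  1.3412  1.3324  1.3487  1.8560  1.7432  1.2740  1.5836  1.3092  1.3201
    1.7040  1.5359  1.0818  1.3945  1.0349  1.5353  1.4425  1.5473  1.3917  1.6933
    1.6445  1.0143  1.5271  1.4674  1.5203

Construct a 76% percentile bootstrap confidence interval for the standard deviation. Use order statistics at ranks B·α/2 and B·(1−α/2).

Sorted replicates: 1.0143, 1.0349, 1.0818, 1.2404, 1.2740, 1.3092, 1.3201, 1.3324, 1.3412, 1.3487, 1.3917, 1.3945, 1.4425, 1.4674, 1.5203, 1.5271, 1.5353, 1.5359, 1.5473, 1.5836, 1.6445, 1.6933, 1.7040, 1.7432, 1.8560
α = 0.24; lower rank = 25 × 0.120 = 3; upper rank = 25 × 0.880 = 22.
The 3rd smallest replicate is 1.0818; the 22nd is 1.6933.

(1.0818, 1.6933)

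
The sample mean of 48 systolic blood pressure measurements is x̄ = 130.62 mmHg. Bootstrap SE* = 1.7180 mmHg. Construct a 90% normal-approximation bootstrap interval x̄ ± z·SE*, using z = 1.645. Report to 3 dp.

Margin = 1.645 × 1.7180 = 2.8261
Interval: 130.62 ± 2.8261

(127.794, 133.446)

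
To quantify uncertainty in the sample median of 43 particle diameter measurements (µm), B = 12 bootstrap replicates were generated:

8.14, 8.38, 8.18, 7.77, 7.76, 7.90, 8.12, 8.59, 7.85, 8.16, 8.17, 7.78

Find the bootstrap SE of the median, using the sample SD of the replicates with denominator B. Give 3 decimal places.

Bootstrap SE is the standard deviation of the 12 replicate medians.
Mean of replicates: (8.14 + 8.38 + 8.18 + 7.77 + 7.76 + 7.90 + 8.12 + 8.59 + 7.85 + 8.16 + 8.17 + 7.78) / 12 = 96.8000 / 12 = 8.0667
Sum of squared deviations: (+0.0733)² + (+0.3133)² + (+0.1133)² + (−0.2967)² + (−0.3067)² + (−0.1667)² + (+0.0533)² + (+0.5233)² + (−0.2167)² + (+0.0933)² + (+0.1033)² + (−0.2867)² = 0.7515
Variance = 0.7515 / 12 = 0.0626
SE* = √0.0626

SE* = 0.250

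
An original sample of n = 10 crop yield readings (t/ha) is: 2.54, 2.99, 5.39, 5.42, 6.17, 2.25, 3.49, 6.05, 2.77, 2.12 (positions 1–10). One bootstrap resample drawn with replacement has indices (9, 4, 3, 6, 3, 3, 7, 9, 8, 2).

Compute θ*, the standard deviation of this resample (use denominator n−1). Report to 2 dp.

Resample values: 2.77, 5.42, 5.39, 2.25, 5.39, 5.39, 3.49, 2.77, 6.05, 2.99.
Mean = 4.1910; sum of squared deviations = 19.0189
s² = 19.0189 / 9 = 2.1132
s = √2.1132 = 1.45

θ* = 1.45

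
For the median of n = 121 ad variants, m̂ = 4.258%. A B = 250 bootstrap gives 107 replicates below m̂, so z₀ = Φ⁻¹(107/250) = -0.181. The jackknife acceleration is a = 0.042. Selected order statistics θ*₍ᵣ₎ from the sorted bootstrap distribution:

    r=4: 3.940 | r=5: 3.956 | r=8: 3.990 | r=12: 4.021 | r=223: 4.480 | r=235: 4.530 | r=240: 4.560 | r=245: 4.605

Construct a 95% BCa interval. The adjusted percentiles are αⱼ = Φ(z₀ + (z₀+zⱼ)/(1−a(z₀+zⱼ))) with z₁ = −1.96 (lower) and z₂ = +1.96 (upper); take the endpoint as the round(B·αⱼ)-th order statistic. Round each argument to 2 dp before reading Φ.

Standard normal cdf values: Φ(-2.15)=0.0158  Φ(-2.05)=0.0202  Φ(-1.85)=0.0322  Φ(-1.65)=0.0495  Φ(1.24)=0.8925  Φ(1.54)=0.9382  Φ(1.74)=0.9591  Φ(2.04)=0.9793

(3.940, 4.560)

Lower: z₀ + z₁ = -0.181 + (-1.960) = -2.141; 1 − a(z₀+z₁) = 1 − (0.042)(-2.141) = 1.0899; argument = -0.181 + (-2.141)/1.0899 = -2.1454 → -2.15.
α₁ = Φ(-2.15) = 0.0158; rank = round(250 × 0.0158) = 4; θ*₍4₎ = 3.940.
Upper: z₀ + z₂ = 1.779; 1 − a(z₀+z₂) = 0.9253; argument = 1.7417 → 1.74; α₂ = 0.9591; rank = 240; θ*₍240₎ = 4.560.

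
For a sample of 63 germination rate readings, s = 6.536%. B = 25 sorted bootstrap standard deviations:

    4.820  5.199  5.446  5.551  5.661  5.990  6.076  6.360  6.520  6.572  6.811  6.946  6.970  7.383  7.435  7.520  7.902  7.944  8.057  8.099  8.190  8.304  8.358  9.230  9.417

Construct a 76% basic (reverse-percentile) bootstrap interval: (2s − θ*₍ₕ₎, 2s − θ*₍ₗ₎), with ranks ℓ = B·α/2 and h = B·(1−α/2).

(4.768, 7.626)

Percentile endpoints at ranks 3 and 22: θ*₍3₎ = 5.446, θ*₍22₎ = 8.304.
Basic interval reflects these around s:
  lower = 2 × 6.536 − 8.304 = 4.768
  upper = 2 × 6.536 − 5.446 = 7.626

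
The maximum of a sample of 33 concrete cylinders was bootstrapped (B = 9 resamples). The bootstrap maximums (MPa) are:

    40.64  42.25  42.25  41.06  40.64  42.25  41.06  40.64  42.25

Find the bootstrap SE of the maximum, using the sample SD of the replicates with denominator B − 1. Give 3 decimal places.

Bootstrap SE is the standard deviation of the 9 replicate maximums.
Mean of replicates: (40.64 + 42.25 + 42.25 + 41.06 + 40.64 + 42.25 + 41.06 + 40.64 + 42.25) / 9 = 373.0400 / 9 = 41.4489
Sum of squared deviations: (−0.8089)² + (+0.8011)² + (+0.8011)² + (−0.3889)² + (−0.8089)² + (+0.8011)² + (−0.3889)² + (−0.8089)² + (+0.8011)² = 4.8325
Variance = 4.8325 / 8 = 0.6041
SE* = √0.6041

SE* = 0.777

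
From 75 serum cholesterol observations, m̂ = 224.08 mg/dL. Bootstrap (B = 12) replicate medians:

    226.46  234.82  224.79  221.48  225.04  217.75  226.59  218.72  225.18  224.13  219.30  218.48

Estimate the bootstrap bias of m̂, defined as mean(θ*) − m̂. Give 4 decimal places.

mean(θ*) = (226.46 + 234.82 + 224.79 + 221.48 + 225.04 + 217.75 + 226.59 + 218.72 + 225.18 + 224.13 + 219.30 + 218.48) / 12 = 223.56167
bias = 223.56167 − 224.08

bias = −0.5183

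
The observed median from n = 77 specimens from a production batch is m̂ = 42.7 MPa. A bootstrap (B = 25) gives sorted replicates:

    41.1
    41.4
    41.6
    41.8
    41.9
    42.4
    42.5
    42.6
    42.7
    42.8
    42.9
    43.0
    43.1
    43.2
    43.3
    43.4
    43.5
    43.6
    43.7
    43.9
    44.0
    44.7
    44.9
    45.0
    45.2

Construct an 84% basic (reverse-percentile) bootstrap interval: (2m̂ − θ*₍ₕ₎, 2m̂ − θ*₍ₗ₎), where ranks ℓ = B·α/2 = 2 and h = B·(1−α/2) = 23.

Percentile endpoints at ranks 2 and 23: θ*₍2₎ = 41.4, θ*₍23₎ = 44.9.
Basic interval reflects these around m̂:
  lower = 2 × 42.7 − 44.9 = 40.5
  upper = 2 × 42.7 − 41.4 = 44.0

(40.5, 44.0)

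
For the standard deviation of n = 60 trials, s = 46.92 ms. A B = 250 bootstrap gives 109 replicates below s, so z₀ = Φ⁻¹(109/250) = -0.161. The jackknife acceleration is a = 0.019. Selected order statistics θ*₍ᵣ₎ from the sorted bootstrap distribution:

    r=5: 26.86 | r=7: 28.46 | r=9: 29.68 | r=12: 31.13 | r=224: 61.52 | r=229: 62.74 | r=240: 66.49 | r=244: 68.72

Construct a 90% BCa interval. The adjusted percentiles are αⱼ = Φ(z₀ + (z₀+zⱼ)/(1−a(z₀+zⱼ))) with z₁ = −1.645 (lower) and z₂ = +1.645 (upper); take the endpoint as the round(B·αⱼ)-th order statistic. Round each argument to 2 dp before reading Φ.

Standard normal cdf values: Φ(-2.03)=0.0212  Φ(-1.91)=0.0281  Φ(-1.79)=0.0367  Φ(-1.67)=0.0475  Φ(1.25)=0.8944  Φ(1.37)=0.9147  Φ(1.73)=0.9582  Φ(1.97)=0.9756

Lower: z₀ + z₁ = -0.161 + (-1.645) = -1.806; 1 − a(z₀+z₁) = 1 − (0.019)(-1.806) = 1.0343; argument = -0.161 + (-1.806)/1.0343 = -1.9071 → -1.91.
α₁ = Φ(-1.91) = 0.0281; rank = round(250 × 0.0281) = 7; θ*₍7₎ = 28.46.
Upper: z₀ + z₂ = 1.484; 1 − a(z₀+z₂) = 0.9718; argument = 1.3661 → 1.37; α₂ = 0.9147; rank = 229; θ*₍229₎ = 62.74.

(28.46, 62.74)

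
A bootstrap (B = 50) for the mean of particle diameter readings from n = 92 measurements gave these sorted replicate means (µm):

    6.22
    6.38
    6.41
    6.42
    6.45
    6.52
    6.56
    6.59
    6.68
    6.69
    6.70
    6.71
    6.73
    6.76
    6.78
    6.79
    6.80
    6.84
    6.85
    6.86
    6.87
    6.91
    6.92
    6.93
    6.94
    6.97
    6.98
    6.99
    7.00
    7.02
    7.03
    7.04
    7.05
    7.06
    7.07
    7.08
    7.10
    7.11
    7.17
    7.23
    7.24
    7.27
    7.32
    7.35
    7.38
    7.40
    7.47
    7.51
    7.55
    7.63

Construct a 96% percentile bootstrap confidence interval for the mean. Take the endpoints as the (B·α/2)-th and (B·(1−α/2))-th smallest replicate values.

α = 0.04; lower rank = 50 × 0.020 = 1; upper rank = 50 × 0.980 = 49.
The 1st smallest replicate is 6.22; the 49th is 7.55.

(6.22, 7.55)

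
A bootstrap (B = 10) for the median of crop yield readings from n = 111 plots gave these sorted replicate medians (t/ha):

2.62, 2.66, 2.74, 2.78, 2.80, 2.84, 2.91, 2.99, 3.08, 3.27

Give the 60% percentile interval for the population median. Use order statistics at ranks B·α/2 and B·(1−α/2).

α = 0.40; lower rank = 10 × 0.200 = 2; upper rank = 10 × 0.800 = 8.
The 2nd smallest replicate is 2.66; the 8th is 2.99.

(2.66, 2.99)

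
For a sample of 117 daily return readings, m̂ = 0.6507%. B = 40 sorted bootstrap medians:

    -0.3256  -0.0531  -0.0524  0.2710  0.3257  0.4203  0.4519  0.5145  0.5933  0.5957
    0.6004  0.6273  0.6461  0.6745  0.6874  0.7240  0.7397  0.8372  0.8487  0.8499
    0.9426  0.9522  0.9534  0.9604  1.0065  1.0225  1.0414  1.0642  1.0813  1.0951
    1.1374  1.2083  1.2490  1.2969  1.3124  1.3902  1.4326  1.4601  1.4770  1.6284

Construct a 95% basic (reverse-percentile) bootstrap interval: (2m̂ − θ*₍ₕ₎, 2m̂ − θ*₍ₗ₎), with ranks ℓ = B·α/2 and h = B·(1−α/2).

Percentile endpoints at ranks 1 and 39: θ*₍1₎ = -0.3256, θ*₍39₎ = 1.4770.
Basic interval reflects these around m̂:
  lower = 2 × 0.6507 − 1.4770 = -0.1756
  upper = 2 × 0.6507 − -0.3256 = 1.6270

(-0.1756, 1.6270)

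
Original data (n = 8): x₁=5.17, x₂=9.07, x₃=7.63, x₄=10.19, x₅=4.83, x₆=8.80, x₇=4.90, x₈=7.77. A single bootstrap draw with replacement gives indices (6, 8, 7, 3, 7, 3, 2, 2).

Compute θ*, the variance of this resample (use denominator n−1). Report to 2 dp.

Resample values: 8.80, 7.77, 4.90, 7.63, 4.90, 7.63, 9.07, 9.07.
Mean = 7.4713; sum of squared deviations = 20.2399
s² = 20.2399 / 7 = 2.8914

θ* = 2.89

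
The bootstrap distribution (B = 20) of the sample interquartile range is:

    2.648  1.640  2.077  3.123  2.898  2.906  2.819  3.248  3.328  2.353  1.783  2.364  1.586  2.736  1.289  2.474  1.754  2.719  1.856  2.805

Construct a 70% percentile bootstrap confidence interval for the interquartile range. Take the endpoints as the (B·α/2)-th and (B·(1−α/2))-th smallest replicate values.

(1.640, 2.906)

Sorted replicates: 1.289, 1.586, 1.640, 1.754, 1.783, 1.856, 2.077, 2.353, 2.364, 2.474, 2.648, 2.719, 2.736, 2.805, 2.819, 2.898, 2.906, 3.123, 3.248, 3.328
α = 0.30; lower rank = 20 × 0.150 = 3; upper rank = 20 × 0.850 = 17.
The 3rd smallest replicate is 1.640; the 17th is 2.906.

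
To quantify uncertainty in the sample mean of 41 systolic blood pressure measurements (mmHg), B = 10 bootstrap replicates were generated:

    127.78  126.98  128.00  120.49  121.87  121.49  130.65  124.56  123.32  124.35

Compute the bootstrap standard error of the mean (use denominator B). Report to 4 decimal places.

Bootstrap SE is the standard deviation of the 10 replicate means.
Mean of replicates: (127.78 + 126.98 + 128.00 + 120.49 + 121.87 + 121.49 + 130.65 + 124.56 + 123.32 + 124.35) / 10 = 1249.49000 / 10 = 124.94900
Sum of squared deviations: (+2.83100)² + (+2.03100)² + (+3.05100)² + (−4.45900)² + (−3.07900)² + (−3.45900)² + (+5.70100)² + (−0.38900)² + (−1.62900)² + (−0.59900)² = 98.44089
Variance = 98.44089 / 10 = 9.84409
SE* = √9.84409

SE* = 3.1375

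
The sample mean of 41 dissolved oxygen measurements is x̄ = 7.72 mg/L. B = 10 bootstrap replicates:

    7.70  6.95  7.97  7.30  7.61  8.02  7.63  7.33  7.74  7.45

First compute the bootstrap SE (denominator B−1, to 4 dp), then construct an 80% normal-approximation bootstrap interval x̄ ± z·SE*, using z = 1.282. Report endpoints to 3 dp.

(7.305, 8.135)

Mean of replicates = 7.5700; sum of squared deviations = 0.9428; SE* = √(0.9428/9) = 0.3237
Margin = 1.282 × 0.3237 = 0.4150
Interval: 7.72 ± 0.4150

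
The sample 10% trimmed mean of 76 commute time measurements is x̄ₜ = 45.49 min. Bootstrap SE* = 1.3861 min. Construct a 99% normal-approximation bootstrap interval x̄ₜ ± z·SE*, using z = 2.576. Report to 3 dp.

(41.919, 49.061)

Margin = 2.576 × 1.3861 = 3.5706
Interval: 45.49 ± 3.5706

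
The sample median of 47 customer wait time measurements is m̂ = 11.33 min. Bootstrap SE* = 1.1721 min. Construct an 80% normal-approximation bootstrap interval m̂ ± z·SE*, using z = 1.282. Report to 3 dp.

(9.827, 12.833)

Margin = 1.282 × 1.1721 = 1.5026
Interval: 11.33 ± 1.5026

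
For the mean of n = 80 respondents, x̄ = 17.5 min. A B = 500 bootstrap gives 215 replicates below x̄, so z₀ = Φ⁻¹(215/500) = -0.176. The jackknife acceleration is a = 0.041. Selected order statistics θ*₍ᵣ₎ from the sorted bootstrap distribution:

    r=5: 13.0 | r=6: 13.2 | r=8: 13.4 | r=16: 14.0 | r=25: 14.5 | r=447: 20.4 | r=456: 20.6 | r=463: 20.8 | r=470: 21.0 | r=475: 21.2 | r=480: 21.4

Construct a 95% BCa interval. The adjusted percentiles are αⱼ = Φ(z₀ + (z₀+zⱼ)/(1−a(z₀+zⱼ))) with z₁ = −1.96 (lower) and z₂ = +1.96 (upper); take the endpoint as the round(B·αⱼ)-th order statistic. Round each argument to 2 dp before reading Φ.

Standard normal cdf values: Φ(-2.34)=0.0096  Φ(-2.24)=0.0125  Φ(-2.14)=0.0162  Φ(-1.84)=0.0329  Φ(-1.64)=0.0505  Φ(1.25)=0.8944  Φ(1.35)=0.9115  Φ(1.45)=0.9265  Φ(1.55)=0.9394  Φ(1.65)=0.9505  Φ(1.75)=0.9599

Lower: z₀ + z₁ = -0.176 + (-1.960) = -2.136; 1 − a(z₀+z₁) = 1 − (0.041)(-2.136) = 1.0876; argument = -0.176 + (-2.136)/1.0876 = -2.1400 → -2.14.
α₁ = Φ(-2.14) = 0.0162; rank = round(500 × 0.0162) = 8; θ*₍8₎ = 13.4.
Upper: z₀ + z₂ = 1.784; 1 − a(z₀+z₂) = 0.9269; argument = 1.7488 → 1.75; α₂ = 0.9599; rank = 480; θ*₍480₎ = 21.4.

(13.4, 21.4)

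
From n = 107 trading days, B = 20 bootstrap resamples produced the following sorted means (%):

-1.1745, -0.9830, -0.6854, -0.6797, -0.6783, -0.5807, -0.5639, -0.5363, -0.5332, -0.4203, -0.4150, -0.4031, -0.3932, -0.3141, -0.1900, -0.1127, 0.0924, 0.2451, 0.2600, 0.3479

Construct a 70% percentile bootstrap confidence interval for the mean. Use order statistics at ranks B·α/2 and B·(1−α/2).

(-0.6854, 0.0924)

α = 0.30; lower rank = 20 × 0.150 = 3; upper rank = 20 × 0.850 = 17.
The 3rd smallest replicate is -0.6854; the 17th is 0.0924.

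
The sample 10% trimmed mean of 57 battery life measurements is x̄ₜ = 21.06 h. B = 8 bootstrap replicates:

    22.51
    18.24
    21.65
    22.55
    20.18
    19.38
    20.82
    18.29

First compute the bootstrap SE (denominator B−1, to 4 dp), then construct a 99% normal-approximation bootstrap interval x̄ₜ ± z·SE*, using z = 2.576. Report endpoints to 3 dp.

Mean of replicates = 20.4525; sum of squared deviations = 20.9980; SE* = √(20.9980/7) = 1.7320
Margin = 2.576 × 1.7320 = 4.4616
Interval: 21.06 ± 4.4616

(16.598, 25.522)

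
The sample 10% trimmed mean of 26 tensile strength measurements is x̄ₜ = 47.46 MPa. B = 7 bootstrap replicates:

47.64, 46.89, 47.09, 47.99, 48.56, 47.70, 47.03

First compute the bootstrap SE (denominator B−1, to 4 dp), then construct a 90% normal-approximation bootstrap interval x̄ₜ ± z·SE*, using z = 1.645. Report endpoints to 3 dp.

Mean of replicates = 47.5571; sum of squared deviations = 2.1615; SE* = √(2.1615/6) = 0.6002
Margin = 1.645 × 0.6002 = 0.9873
Interval: 47.46 ± 0.9873

(46.473, 48.447)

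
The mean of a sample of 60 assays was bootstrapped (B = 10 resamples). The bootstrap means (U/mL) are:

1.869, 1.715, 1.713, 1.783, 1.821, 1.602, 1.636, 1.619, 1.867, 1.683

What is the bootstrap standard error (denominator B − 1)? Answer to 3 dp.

Bootstrap SE is the standard deviation of the 10 replicate means.
Mean of replicates: (1.869 + 1.715 + 1.713 + 1.783 + 1.821 + 1.602 + 1.636 + 1.619 + 1.867 + 1.683) / 10 = 17.30800 / 10 = 1.73080
Sum of squared deviations: (+0.13820)² + (−0.01580)² + (−0.01780)² + (+0.05220)² + (+0.09020)² + (−0.12880)² + (−0.09480)² + (−0.11180)² + (+0.13620)² + (−0.04780)² = 0.08944
Variance = 0.08944 / 9 = 0.00994
SE* = √0.00994

SE* = 0.100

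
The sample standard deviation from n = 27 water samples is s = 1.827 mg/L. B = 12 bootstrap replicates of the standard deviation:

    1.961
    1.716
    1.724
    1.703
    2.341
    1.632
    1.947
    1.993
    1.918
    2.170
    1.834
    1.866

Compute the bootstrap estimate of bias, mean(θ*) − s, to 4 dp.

mean(θ*) = (1.961 + 1.716 + 1.724 + 1.703 + 2.341 + 1.632 + 1.947 + 1.993 + 1.918 + 2.170 + 1.834 + 1.866) / 12 = 1.90042
bias = 1.90042 − 1.827

bias = +0.0734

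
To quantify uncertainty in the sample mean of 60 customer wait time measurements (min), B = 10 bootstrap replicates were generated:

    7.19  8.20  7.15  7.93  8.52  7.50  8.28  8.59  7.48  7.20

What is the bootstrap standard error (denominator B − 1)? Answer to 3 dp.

Bootstrap SE is the standard deviation of the 10 replicate means.
Mean of replicates: (7.19 + 8.20 + 7.15 + 7.93 + 8.52 + 7.50 + 8.28 + 8.59 + 7.48 + 7.20) / 10 = 78.0400 / 10 = 7.8040
Sum of squared deviations: (−0.6140)² + (+0.3960)² + (−0.6540)² + (+0.1260)² + (+0.7160)² + (−0.3040)² + (+0.4760)² + (+0.7860)² + (−0.3240)² + (−0.6040)² = 2.8966
Variance = 2.8966 / 9 = 0.3218
SE* = √0.3218

SE* = 0.567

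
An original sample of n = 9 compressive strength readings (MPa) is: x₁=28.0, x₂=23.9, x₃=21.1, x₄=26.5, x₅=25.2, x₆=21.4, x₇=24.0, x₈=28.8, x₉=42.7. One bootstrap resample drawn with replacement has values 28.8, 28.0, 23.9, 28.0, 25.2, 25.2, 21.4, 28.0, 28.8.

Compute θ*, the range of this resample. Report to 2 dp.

θ* = 7.40

Range = 28.8 − 21.4 = 7.40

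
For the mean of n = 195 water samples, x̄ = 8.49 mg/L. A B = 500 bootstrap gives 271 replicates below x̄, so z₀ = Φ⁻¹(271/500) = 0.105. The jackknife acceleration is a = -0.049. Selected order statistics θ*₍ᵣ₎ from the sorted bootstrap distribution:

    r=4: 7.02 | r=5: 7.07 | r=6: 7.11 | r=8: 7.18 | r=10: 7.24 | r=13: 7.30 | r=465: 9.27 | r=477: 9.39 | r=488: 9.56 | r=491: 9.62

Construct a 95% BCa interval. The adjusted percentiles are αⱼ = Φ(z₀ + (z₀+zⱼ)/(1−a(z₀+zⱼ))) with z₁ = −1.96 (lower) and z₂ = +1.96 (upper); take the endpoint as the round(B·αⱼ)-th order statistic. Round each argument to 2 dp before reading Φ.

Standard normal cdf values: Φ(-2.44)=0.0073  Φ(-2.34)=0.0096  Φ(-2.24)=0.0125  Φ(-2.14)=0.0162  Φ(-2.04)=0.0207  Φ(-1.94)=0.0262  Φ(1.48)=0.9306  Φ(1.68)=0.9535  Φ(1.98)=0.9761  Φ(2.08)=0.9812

(7.30, 9.56)

Lower: z₀ + z₁ = 0.105 + (-1.960) = -1.855; 1 − a(z₀+z₁) = 1 − (-0.049)(-1.855) = 0.9091; argument = 0.105 + (-1.855)/0.9091 = -1.9355 → -1.94.
α₁ = Φ(-1.94) = 0.0262; rank = round(500 × 0.0262) = 13; θ*₍13₎ = 7.30.
Upper: z₀ + z₂ = 2.065; 1 − a(z₀+z₂) = 1.1012; argument = 1.9803 → 1.98; α₂ = 0.9761; rank = 488; θ*₍488₎ = 9.56.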